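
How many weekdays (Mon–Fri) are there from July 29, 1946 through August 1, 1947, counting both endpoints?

265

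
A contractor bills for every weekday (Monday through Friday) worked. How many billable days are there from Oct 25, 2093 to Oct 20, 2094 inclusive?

Oct 25, 2093 is a Sunday.
The range spans 361 days (inclusive of both endpoints).
361 = 7 × 51 + 4, so there are 51 full weeks plus 4 extra days.
Each full week contributes 5 weekdays (Mon–Fri): 51 × 5 = 255.
The 4 extra days are Sun, Mon, Tue, Wed — 3 of them qualify.
Total: 255 + 3 = 258.

258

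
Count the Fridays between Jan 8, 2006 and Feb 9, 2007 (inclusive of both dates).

Jan 8, 2006 is a Sunday.
The range spans 398 days (inclusive of both endpoints).
398 = 7 × 56 + 6, so there are 56 full weeks plus 6 extra days.
Each full week contributes one Friday: 56 so far.
The 6 extra days are Sun, Mon, Tue, Wed, Thu, Fri — 1 of them qualifies.
Total: 56 + 1 = 57.

57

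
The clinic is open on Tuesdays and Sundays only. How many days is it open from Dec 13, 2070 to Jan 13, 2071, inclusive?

Dec 13, 2070 is a Saturday.
The range spans 32 days (inclusive of both endpoints).
32 = 7 × 4 + 4, so there are 4 full weeks plus 4 extra days.
Each full week contributes 2 days from the set (Tue, Sun): 4 × 2 = 8.
The 4 extra days are Sat, Sun, Mon, Tue — 2 of them qualify.
Total: 8 + 2 = 10.

10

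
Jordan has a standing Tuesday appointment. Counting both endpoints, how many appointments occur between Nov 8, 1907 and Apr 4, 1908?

21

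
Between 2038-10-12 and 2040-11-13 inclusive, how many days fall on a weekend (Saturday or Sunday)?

218

2038-10-12 is a Tuesday.
From 2038-10-12 to 2040-11-13 is 764 days inclusive.
764 = 7 × 109 + 1, so there are 109 full weeks plus 1 extra day.
Each full week contributes 2 weekend days (Sat, Sun): 109 × 2 = 218.
The 1 extra day is Tuesday — none qualify.
Total: 218 + 0 = 218.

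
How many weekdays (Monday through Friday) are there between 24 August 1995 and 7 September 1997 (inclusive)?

532

24 August 1995 is a Thursday.
The range spans 746 days (inclusive of both endpoints).
746 = 7 × 106 + 4, so there are 106 full weeks plus 4 extra days.
Each full week contributes 5 weekdays (Mon–Fri): 106 × 5 = 530.
The 4 extra days are Thu, Fri, Sat, Sun — 2 of them qualify.
Total: 530 + 2 = 532.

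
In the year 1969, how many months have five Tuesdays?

4

A month has five Tuesdays exactly when Tuesday falls within its first (length − 28) days.
Jan: 31 days, starts Wed → 5 of Wed, Thu, Fri
Feb: 28 days, starts Sat → 5 of (none)
Mar: 31 days, starts Sat → 5 of Sat, Sun, Mon
Apr: 30 days, starts Tue → 5 of Tue, Wed ✓
May: 31 days, starts Thu → 5 of Thu, Fri, Sat
Jun: 30 days, starts Sun → 5 of Sun, Mon
Jul: 31 days, starts Tue → 5 of Tue, Wed, Thu ✓
Aug: 31 days, starts Fri → 5 of Fri, Sat, Sun
Sep: 30 days, starts Mon → 5 of Mon, Tue ✓
Oct: 31 days, starts Wed → 5 of Wed, Thu, Fri
Nov: 30 days, starts Sat → 5 of Sat, Sun
Dec: 31 days, starts Mon → 5 of Mon, Tue, Wed ✓
Months with five Tuesdays: Apr, Jul, Sep, Dec.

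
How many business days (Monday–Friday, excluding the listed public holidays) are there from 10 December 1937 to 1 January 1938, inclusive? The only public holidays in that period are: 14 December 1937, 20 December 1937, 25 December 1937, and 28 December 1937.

13 business days

10 December 1937 is a Friday.
The range spans 23 days (inclusive of both endpoints).
23 = 7 × 3 + 2, so there are 3 full weeks plus 2 extra days.
Each full week contributes 5 weekdays (Mon–Fri): 3 × 5 = 15.
The 2 extra days are Friday, Saturday — 1 of them qualifies.
Total: 15 + 1 = 16.
Holidays: 14 December 1937 (Tue); 20 December 1937 (Mon); 25 December 1937 (Sat); 28 December 1937 (Tue).
3 of the 4 holidays fall on weekdays; the rest are weekends and were already excluded.
Business days: 16 − 3 = 13.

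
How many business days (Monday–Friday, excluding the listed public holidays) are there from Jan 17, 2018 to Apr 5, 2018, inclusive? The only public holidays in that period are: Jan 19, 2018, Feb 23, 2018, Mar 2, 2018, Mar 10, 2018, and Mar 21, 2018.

Jan 17, 2018 is a Wednesday.
From Jan 17, 2018 to Apr 5, 2018 is 79 days inclusive.
79 = 7 × 11 + 2, so there are 11 full weeks plus 2 extra days.
Each full week contributes 5 weekdays (Mon–Fri): 11 × 5 = 55.
The 2 extra days are Wednesday, Thursday — 2 of them qualify.
Total: 55 + 2 = 57.
Holidays: Jan 19, 2018 (Fri); Feb 23, 2018 (Fri); Mar 2, 2018 (Fri); Mar 10, 2018 (Sat); Mar 21, 2018 (Wed).
4 of the 5 holidays fall on weekdays; the rest are weekends and were already excluded.
Business days: 57 − 4 = 53.

53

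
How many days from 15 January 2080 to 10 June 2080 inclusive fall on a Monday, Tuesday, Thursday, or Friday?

85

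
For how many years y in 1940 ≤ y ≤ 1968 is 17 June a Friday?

Day of week of June 17 in each year:
1940: Mon, 1941: Tue, 1942: Wed, 1943: Thu, 1944: Sat, 1945: Sun, 1946: Mon, 1947: Tue, 1948: Thu, 1949: Fri ✓, 1950: Sat, 1951: Sun, 1952: Tue, 1953: Wed, 1954: Thu, 1955: Fri ✓, 1956: Sun, 1957: Mon, 1958: Tue, 1959: Wed, 1960: Fri ✓, 1961: Sat, 1962: Sun, 1963: Mon, 1964: Wed, 1965: Thu, 1966: Fri ✓, 1967: Sat, 1968: Mon
Fridays: 1949, 1955, 1960, 1966.

4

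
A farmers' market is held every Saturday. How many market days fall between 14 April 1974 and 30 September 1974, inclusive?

14 April 1974 is a Sunday.
That's 170 days from start to end, counting both.
170 = 7 × 24 + 2, so there are 24 full weeks plus 2 extra days.
Each full week contributes one Saturday: 24 so far.
The 2 extra days are Sunday, Monday — none qualify.
Total: 24 + 0 = 24.

24 Saturdays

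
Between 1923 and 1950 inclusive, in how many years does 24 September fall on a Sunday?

Day of week of September 24 in each year:
1923: Mon, 1924: Wed, 1925: Thu, 1926: Fri, 1927: Sat, 1928: Mon, 1929: Tue, 1930: Wed, 1931: Thu, 1932: Sat, 1933: Sun ✓, 1934: Mon, 1935: Tue, 1936: Thu, 1937: Fri, 1938: Sat, 1939: Sun ✓, 1940: Tue, 1941: Wed, 1942: Thu, 1943: Fri, 1944: Sun ✓, 1945: Mon, 1946: Tue, 1947: Wed, 1948: Fri, 1949: Sat, 1950: Sun ✓
Sundays: 1933, 1939, 1944, 1950.

4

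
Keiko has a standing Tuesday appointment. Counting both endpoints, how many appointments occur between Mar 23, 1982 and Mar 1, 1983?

50

Mar 23, 1982 is a Tuesday.
The range spans 344 days (inclusive of both endpoints).
344 = 7 × 49 + 1, so there are 49 full weeks plus 1 extra day.
Each full week contributes one Tuesday: 49 so far.
The 1 extra day is Tuesday — 1 of them qualifies.
Total: 49 + 1 = 50.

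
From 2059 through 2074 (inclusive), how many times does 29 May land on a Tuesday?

3

Day of week of May 29 in each year:
2059: Thu, 2060: Sat, 2061: Sun, 2062: Mon, 2063: Tue ✓, 2064: Thu, 2065: Fri, 2066: Sat, 2067: Sun, 2068: Tue ✓, 2069: Wed, 2070: Thu, 2071: Fri, 2072: Sun, 2073: Mon, 2074: Tue ✓
Tuesdays: 2063, 2068, 2074.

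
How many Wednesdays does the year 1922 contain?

52

1 January 1922 is a Sunday.
That's 365 days from start to end, counting both.
365 = 7 × 52 + 1, so there are 52 full weeks plus 1 extra day.
Each full week contributes one Wednesday: 52 so far.
The 1 extra day is Sun — none qualify.
Total: 52 + 0 = 52.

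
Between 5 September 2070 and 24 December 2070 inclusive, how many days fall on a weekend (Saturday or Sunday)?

5 September 2070 is a Friday.
That's 111 days from start to end, counting both.
111 = 7 × 15 + 6, so there are 15 full weeks plus 6 extra days.
Each full week contributes 2 weekend days (Sat, Sun): 15 × 2 = 30.
The 6 extra days are Friday, Saturday, Sunday, Monday, Tuesday, Wednesday — 2 of them qualify.
Total: 30 + 2 = 32.

32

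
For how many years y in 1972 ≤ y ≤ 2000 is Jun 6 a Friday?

4

Day of week of June 6 in each year:
1972: Tue, 1973: Wed, 1974: Thu, 1975: Fri ✓, 1976: Sun, 1977: Mon, 1978: Tue, 1979: Wed, 1980: Fri ✓, 1981: Sat, 1982: Sun, 1983: Mon, 1984: Wed, 1985: Thu, 1986: Fri ✓, 1987: Sat, 1988: Mon, 1989: Tue, 1990: Wed, 1991: Thu, 1992: Sat, 1993: Sun, 1994: Mon, 1995: Tue, 1996: Thu, 1997: Fri ✓, 1998: Sat, 1999: Sun, 2000: Tue
Fridays: 1975, 1980, 1986, 1997.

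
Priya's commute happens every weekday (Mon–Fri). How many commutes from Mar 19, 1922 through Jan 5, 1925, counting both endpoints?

Mar 19, 1922 is a Sunday.
That's 1024 days from start to end, counting both.
1024 = 7 × 146 + 2, so there are 146 full weeks plus 2 extra days.
Each full week contributes 5 weekdays (Mon–Fri): 146 × 5 = 730.
The 2 extra days are Sunday, Monday — 1 of them qualifies.
Total: 730 + 1 = 731.

731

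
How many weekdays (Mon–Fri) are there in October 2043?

2043-10-01 is a Thursday.
From 2043-10-01 to 2043-10-31 is 31 days inclusive.
31 = 7 × 4 + 3, so there are 4 full weeks plus 3 extra days.
Each full week contributes 5 weekdays (Mon–Fri): 4 × 5 = 20.
The 3 extra days are Thu, Fri, Sat — 2 of them qualify.
Total: 20 + 2 = 22.

22 weekdays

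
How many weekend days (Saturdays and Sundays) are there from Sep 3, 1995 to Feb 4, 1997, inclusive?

Sep 3, 1995 is a Sunday.
The range spans 521 days (inclusive of both endpoints).
521 = 7 × 74 + 3, so there are 74 full weeks plus 3 extra days.
Each full week contributes 2 weekend days (Sat, Sun): 74 × 2 = 148.
The 3 extra days are Sun, Mon, Tue — 1 of them qualifies.
Total: 148 + 1 = 149.

149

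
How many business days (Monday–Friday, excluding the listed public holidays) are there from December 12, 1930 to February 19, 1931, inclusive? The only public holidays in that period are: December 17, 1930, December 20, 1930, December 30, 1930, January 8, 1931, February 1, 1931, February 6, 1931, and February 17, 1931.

45

December 12, 1930 is a Friday.
From December 12, 1930 to February 19, 1931 is 70 days inclusive.
70 = 7 × 10, so the span is exactly 10 full weeks.
Each full week contributes 5 weekdays (Mon–Fri): 10 × 5 = 50.
Total: 50.
Holidays: December 17, 1930 (Wed); December 20, 1930 (Sat); December 30, 1930 (Tue); January 8, 1931 (Thu); February 1, 1931 (Sun); February 6, 1931 (Fri); February 17, 1931 (Tue).
5 of the 7 holidays fall on weekdays; the rest are weekends and were already excluded.
Business days: 50 − 5 = 45.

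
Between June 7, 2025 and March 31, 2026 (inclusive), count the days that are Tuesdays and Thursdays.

85

June 7, 2025 is a Saturday.
That's 298 days from start to end, counting both.
298 = 7 × 42 + 4, so there are 42 full weeks plus 4 extra days.
Each full week contributes 2 days from the set (Tue, Thu): 42 × 2 = 84.
The 4 extra days are Saturday, Sunday, Monday, Tuesday — 1 of them qualifies.
Total: 84 + 1 = 85.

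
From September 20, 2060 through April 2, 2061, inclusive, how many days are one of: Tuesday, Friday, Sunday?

September 20, 2060 is a Monday.
That's 195 days from start to end, counting both.
195 = 7 × 27 + 6, so there are 27 full weeks plus 6 extra days.
Each full week contributes 3 days from the set (Tue, Fri, Sun): 27 × 3 = 81.
The 6 extra days are Mon, Tue, Wed, Thu, Fri, Sat — 2 of them qualify.
Total: 81 + 2 = 83.

83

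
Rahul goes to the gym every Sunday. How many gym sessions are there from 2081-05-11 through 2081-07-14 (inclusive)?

10

2081-05-11 is a Sunday.
That's 65 days from start to end, counting both.
65 = 7 × 9 + 2, so there are 9 full weeks plus 2 extra days.
Each full week contributes one Sunday: 9 so far.
The 2 extra days are Sunday, Monday — 1 of them qualifies.
Total: 9 + 1 = 10.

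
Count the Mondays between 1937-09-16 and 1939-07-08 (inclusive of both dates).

1937-09-16 is a Thursday.
The range spans 661 days (inclusive of both endpoints).
661 = 7 × 94 + 3, so there are 94 full weeks plus 3 extra days.
Each full week contributes one Monday: 94 so far.
The 3 extra days are Thu, Fri, Sat — none qualify.
Total: 94 + 0 = 94.

94 Mondays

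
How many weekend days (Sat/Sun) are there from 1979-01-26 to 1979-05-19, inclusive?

1979-01-26 is a Friday.
That's 114 days from start to end, counting both.
114 = 7 × 16 + 2, so there are 16 full weeks plus 2 extra days.
Each full week contributes 2 weekend days (Sat, Sun): 16 × 2 = 32.
The 2 extra days are Friday, Saturday — 1 of them qualifies.
Total: 32 + 1 = 33.

33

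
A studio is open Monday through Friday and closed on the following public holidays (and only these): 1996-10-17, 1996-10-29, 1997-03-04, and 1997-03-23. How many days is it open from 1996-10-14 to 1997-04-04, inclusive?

122 business days

1996-10-14 is a Monday.
From 1996-10-14 to 1997-04-04 is 173 days inclusive.
173 = 7 × 24 + 5, so there are 24 full weeks plus 5 extra days.
Each full week contributes 5 weekdays (Mon–Fri): 24 × 5 = 120.
The 5 extra days are Mon, Tue, Wed, Thu, Fri — 5 of them qualify.
Total: 120 + 5 = 125.
Holidays: 1996-10-17 (Thu); 1996-10-29 (Tue); 1997-03-04 (Tue); 1997-03-23 (Sun).
3 of the 4 holidays fall on weekdays; the rest are weekends and were already excluded.
Business days: 125 − 3 = 122.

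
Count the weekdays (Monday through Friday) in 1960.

261

1960-01-01 is a Friday.
That's 366 days from start to end, counting both.
366 = 7 × 52 + 2, so there are 52 full weeks plus 2 extra days.
Each full week contributes 5 weekdays (Mon–Fri): 52 × 5 = 260.
The 2 extra days are Friday, Saturday — 1 of them qualifies.
Total: 260 + 1 = 261.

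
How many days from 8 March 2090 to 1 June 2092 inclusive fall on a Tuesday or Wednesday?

233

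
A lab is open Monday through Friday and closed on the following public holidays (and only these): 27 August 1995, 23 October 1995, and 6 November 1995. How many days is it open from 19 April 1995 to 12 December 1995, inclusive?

168 working days

19 April 1995 is a Wednesday.
The range spans 238 days (inclusive of both endpoints).
238 = 7 × 34, so the span is exactly 34 full weeks.
Each full week contributes 5 weekdays (Mon–Fri): 34 × 5 = 170.
Holidays: 27 August 1995 (Sun); 23 October 1995 (Mon); 6 November 1995 (Mon).
2 of the 3 holidays fall on weekdays; the rest are weekends and were already excluded.
Business days: 170 − 2 = 168.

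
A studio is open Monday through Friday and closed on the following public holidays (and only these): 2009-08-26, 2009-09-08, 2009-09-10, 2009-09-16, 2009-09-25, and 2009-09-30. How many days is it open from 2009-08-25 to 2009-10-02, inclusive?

23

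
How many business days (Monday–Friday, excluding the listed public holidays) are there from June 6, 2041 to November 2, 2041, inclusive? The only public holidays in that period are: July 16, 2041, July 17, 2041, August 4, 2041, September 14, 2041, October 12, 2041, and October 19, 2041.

June 6, 2041 is a Thursday.
From June 6, 2041 to November 2, 2041 is 150 days inclusive.
150 = 7 × 21 + 3, so there are 21 full weeks plus 3 extra days.
Each full week contributes 5 weekdays (Mon–Fri): 21 × 5 = 105.
The 3 extra days are Thu, Fri, Sat — 2 of them qualify.
Total: 105 + 2 = 107.
Holidays: July 16, 2041 (Tue); July 17, 2041 (Wed); August 4, 2041 (Sun); September 14, 2041 (Sat); October 12, 2041 (Sat); October 19, 2041 (Sat).
2 of the 6 holidays fall on weekdays; the rest are weekends and were already excluded.
Business days: 107 − 2 = 105.

105 business days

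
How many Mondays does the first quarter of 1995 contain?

January 1, 1995 is a Sunday.
From January 1, 1995 to March 31, 1995 is 90 days inclusive.
90 = 7 × 12 + 6, so there are 12 full weeks plus 6 extra days.
Each full week contributes one Monday: 12 so far.
The 6 extra days are Sunday, Monday, Tuesday, Wednesday, Thursday, Friday — 1 of them qualifies.
Total: 12 + 1 = 13.

13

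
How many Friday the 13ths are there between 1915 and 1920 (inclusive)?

Friday-the-13ths by year:
1915: Aug
1916: Oct
1917: Apr, Jul
1918: Sep, Dec
1919: Jun
1920: Feb, Aug

9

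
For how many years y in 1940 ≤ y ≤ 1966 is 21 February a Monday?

4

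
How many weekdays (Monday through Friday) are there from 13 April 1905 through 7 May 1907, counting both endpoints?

539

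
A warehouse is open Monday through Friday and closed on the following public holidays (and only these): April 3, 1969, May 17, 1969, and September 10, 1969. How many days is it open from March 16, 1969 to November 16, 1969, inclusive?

March 16, 1969 is a Sunday.
The range spans 246 days (inclusive of both endpoints).
246 = 7 × 35 + 1, so there are 35 full weeks plus 1 extra day.
Each full week contributes 5 weekdays (Mon–Fri): 35 × 5 = 175.
The 1 extra day is Sunday — none qualify.
Total: 175 + 0 = 175.
Holidays: April 3, 1969 (Thu); May 17, 1969 (Sat); September 10, 1969 (Wed).
2 of the 3 holidays fall on weekdays; the rest are weekends and were already excluded.
Business days: 175 − 2 = 173.

173 business days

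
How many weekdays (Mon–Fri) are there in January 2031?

23

2031-01-01 is a Wednesday.
That's 31 days from start to end, counting both.
31 = 7 × 4 + 3, so there are 4 full weeks plus 3 extra days.
Each full week contributes 5 weekdays (Mon–Fri): 4 × 5 = 20.
The 3 extra days are Wednesday, Thursday, Friday — 3 of them qualify.
Total: 20 + 3 = 23.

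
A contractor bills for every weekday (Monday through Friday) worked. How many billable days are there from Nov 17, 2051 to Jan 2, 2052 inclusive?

Nov 17, 2051 is a Friday.
From Nov 17, 2051 to Jan 2, 2052 is 47 days inclusive.
47 = 7 × 6 + 5, so there are 6 full weeks plus 5 extra days.
Each full week contributes 5 weekdays (Mon–Fri): 6 × 5 = 30.
The 5 extra days are Fri, Sat, Sun, Mon, Tue — 3 of them qualify.
Total: 30 + 3 = 33.

33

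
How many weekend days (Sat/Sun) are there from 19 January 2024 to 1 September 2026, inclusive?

274

19 January 2024 is a Friday.
The range spans 957 days (inclusive of both endpoints).
957 = 7 × 136 + 5, so there are 136 full weeks plus 5 extra days.
Each full week contributes 2 weekend days (Sat, Sun): 136 × 2 = 272.
The 5 extra days are Fri, Sat, Sun, Mon, Tue — 2 of them qualify.
Total: 272 + 2 = 274.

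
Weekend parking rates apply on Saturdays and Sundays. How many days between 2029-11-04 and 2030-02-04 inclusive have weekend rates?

2029-11-04 is a Sunday.
From 2029-11-04 to 2030-02-04 is 93 days inclusive.
93 = 7 × 13 + 2, so there are 13 full weeks plus 2 extra days.
Each full week contributes 2 weekend days (Sat, Sun): 13 × 2 = 26.
The 2 extra days are Sun, Mon — 1 of them qualifies.
Total: 26 + 1 = 27.

27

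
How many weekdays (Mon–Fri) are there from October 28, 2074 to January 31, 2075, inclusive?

69 weekdays

October 28, 2074 is a Sunday.
That's 96 days from start to end, counting both.
96 = 7 × 13 + 5, so there are 13 full weeks plus 5 extra days.
Each full week contributes 5 weekdays (Mon–Fri): 13 × 5 = 65.
The 5 extra days are Sunday, Monday, Tuesday, Wednesday, Thursday — 4 of them qualify.
Total: 65 + 4 = 69.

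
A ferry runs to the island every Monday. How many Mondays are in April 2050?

4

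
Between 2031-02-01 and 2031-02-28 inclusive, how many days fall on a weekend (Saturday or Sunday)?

8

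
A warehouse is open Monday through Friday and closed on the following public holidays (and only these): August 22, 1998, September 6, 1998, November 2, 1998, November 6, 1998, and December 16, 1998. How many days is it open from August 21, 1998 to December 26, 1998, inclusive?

August 21, 1998 is a Friday.
From August 21, 1998 to December 26, 1998 is 128 days inclusive.
128 = 7 × 18 + 2, so there are 18 full weeks plus 2 extra days.
Each full week contributes 5 weekdays (Mon–Fri): 18 × 5 = 90.
The 2 extra days are Fri, Sat — 1 of them qualifies.
Total: 90 + 1 = 91.
Holidays: August 22, 1998 (Sat); September 6, 1998 (Sun); November 2, 1998 (Mon); November 6, 1998 (Fri); December 16, 1998 (Wed).
3 of the 5 holidays fall on weekdays; the rest are weekends and were already excluded.
Business days: 91 − 3 = 88.

88 business days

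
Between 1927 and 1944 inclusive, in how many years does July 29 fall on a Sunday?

Day of week of July 29 in each year:
1927: Fri, 1928: Sun ✓, 1929: Mon, 1930: Tue, 1931: Wed, 1932: Fri, 1933: Sat, 1934: Sun ✓, 1935: Mon, 1936: Wed, 1937: Thu, 1938: Fri, 1939: Sat, 1940: Mon, 1941: Tue, 1942: Wed, 1943: Thu, 1944: Sat
Sundays: 1928, 1934.

2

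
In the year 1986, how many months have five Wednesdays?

A month has five Wednesdays exactly when Wednesday falls within its first (length − 28) days.
Jan: 31 days, starts Wed → 5 of Wed, Thu, Fri ✓
Feb: 28 days, starts Sat → 5 of (none)
Mar: 31 days, starts Sat → 5 of Sat, Sun, Mon
Apr: 30 days, starts Tue → 5 of Tue, Wed ✓
May: 31 days, starts Thu → 5 of Thu, Fri, Sat
Jun: 30 days, starts Sun → 5 of Sun, Mon
Jul: 31 days, starts Tue → 5 of Tue, Wed, Thu ✓
Aug: 31 days, starts Fri → 5 of Fri, Sat, Sun
Sep: 30 days, starts Mon → 5 of Mon, Tue
Oct: 31 days, starts Wed → 5 of Wed, Thu, Fri ✓
Nov: 30 days, starts Sat → 5 of Sat, Sun
Dec: 31 days, starts Mon → 5 of Mon, Tue, Wed ✓
Months with five Wednesdays: Jan, Apr, Jul, Oct, Dec.

5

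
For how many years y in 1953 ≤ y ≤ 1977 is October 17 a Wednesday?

3

Day of week of October 17 in each year:
1953: Sat, 1954: Sun, 1955: Mon, 1956: Wed ✓, 1957: Thu, 1958: Fri, 1959: Sat, 1960: Mon, 1961: Tue, 1962: Wed ✓, 1963: Thu, 1964: Sat, 1965: Sun, 1966: Mon, 1967: Tue, 1968: Thu, 1969: Fri, 1970: Sat, 1971: Sun, 1972: Tue, 1973: Wed ✓, 1974: Thu, 1975: Fri, 1976: Sun, 1977: Mon
Wednesdays: 1956, 1962, 1973.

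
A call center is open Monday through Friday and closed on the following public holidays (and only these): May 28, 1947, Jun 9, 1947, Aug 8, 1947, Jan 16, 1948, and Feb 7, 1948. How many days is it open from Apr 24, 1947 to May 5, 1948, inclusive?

Apr 24, 1947 is a Thursday.
From Apr 24, 1947 to May 5, 1948 is 378 days inclusive.
378 = 7 × 54, so the span is exactly 54 full weeks.
Each full week contributes 5 weekdays (Mon–Fri): 54 × 5 = 270.
Holidays: May 28, 1947 (Wed); Jun 9, 1947 (Mon); Aug 8, 1947 (Fri); Jan 16, 1948 (Fri); Feb 7, 1948 (Sat).
4 of the 5 holidays fall on weekdays; the rest are weekends and were already excluded.
Business days: 270 − 4 = 266.

266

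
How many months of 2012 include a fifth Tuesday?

4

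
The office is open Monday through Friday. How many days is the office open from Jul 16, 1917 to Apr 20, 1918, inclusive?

200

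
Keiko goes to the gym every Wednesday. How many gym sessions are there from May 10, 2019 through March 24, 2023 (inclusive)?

May 10, 2019 is a Friday.
That's 1415 days from start to end, counting both.
1415 = 7 × 202 + 1, so there are 202 full weeks plus 1 extra day.
Each full week contributes one Wednesday: 202 so far.
The 1 extra day is Fri — none qualify.
Total: 202 + 0 = 202.

202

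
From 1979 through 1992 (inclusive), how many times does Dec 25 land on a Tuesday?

Day of week of December 25 in each year:
1979: Tue ✓, 1980: Thu, 1981: Fri, 1982: Sat, 1983: Sun, 1984: Tue ✓, 1985: Wed, 1986: Thu, 1987: Fri, 1988: Sun, 1989: Mon, 1990: Tue ✓, 1991: Wed, 1992: Fri
Tuesdays: 1979, 1984, 1990.

3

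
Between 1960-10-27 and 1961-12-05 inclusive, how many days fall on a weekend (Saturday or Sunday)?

1960-10-27 is a Thursday.
The range spans 405 days (inclusive of both endpoints).
405 = 7 × 57 + 6, so there are 57 full weeks plus 6 extra days.
Each full week contributes 2 weekend days (Sat, Sun): 57 × 2 = 114.
The 6 extra days are Thu, Fri, Sat, Sun, Mon, Tue — 2 of them qualify.
Total: 114 + 2 = 116.

116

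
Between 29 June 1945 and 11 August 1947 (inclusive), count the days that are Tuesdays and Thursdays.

29 June 1945 is a Friday.
From 29 June 1945 to 11 August 1947 is 774 days inclusive.
774 = 7 × 110 + 4, so there are 110 full weeks plus 4 extra days.
Each full week contributes 2 days from the set (Tue, Thu): 110 × 2 = 220.
The 4 extra days are Friday, Saturday, Sunday, Monday — none qualify.
Total: 220 + 0 = 220.

220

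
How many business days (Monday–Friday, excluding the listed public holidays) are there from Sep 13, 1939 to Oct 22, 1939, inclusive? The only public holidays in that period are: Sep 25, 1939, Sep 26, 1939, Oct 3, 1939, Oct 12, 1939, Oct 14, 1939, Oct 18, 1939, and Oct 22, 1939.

Sep 13, 1939 is a Wednesday.
The range spans 40 days (inclusive of both endpoints).
40 = 7 × 5 + 5, so there are 5 full weeks plus 5 extra days.
Each full week contributes 5 weekdays (Mon–Fri): 5 × 5 = 25.
The 5 extra days are Wednesday, Thursday, Friday, Saturday, Sunday — 3 of them qualify.
Total: 25 + 3 = 28.
Holidays: Sep 25, 1939 (Mon); Sep 26, 1939 (Tue); Oct 3, 1939 (Tue); Oct 12, 1939 (Thu); Oct 14, 1939 (Sat); Oct 18, 1939 (Wed); Oct 22, 1939 (Sun).
5 of the 7 holidays fall on weekdays; the rest are weekends and were already excluded.
Business days: 28 − 5 = 23.

23 business days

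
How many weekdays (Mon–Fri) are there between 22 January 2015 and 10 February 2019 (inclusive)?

1057 weekdays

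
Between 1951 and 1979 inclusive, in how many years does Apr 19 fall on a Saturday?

Day of week of April 19 in each year:
1951: Thu, 1952: Sat ✓, 1953: Sun, 1954: Mon, 1955: Tue, 1956: Thu, 1957: Fri, 1958: Sat ✓, 1959: Sun, 1960: Tue, 1961: Wed, 1962: Thu, 1963: Fri, 1964: Sun, 1965: Mon, 1966: Tue, 1967: Wed, 1968: Fri, 1969: Sat ✓, 1970: Sun, 1971: Mon, 1972: Wed, 1973: Thu, 1974: Fri, 1975: Sat ✓, 1976: Mon, 1977: Tue, 1978: Wed, 1979: Thu
Saturdays: 1952, 1958, 1969, 1975.

4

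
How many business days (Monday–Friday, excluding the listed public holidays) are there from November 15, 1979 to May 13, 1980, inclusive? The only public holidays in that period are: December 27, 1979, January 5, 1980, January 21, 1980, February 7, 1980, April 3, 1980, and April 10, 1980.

124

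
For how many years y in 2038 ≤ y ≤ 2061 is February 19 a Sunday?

3

Day of week of February 19 in each year:
2038: Fri, 2039: Sat, 2040: Sun ✓, 2041: Tue, 2042: Wed, 2043: Thu, 2044: Fri, 2045: Sun ✓, 2046: Mon, 2047: Tue, 2048: Wed, 2049: Fri, 2050: Sat, 2051: Sun ✓, 2052: Mon, 2053: Wed, 2054: Thu, 2055: Fri, 2056: Sat, 2057: Mon, 2058: Tue, 2059: Wed, 2060: Thu, 2061: Sat
Sundays: 2040, 2045, 2051.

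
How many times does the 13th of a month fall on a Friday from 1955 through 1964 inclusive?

19

Friday-the-13ths by year:
1955: May
1956: Jan, Apr, Jul
1957: Sep, Dec
1958: Jun
1959: Feb, Mar, Nov
1960: May
1961: Jan, Oct
1962: Apr, Jul
1963: Sep, Dec
1964: Mar, Nov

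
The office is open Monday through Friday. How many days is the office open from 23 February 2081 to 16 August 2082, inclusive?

385 weekdays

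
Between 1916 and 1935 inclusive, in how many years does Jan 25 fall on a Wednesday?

3

Day of week of January 25 in each year:
1916: Tue, 1917: Thu, 1918: Fri, 1919: Sat, 1920: Sun, 1921: Tue, 1922: Wed ✓, 1923: Thu, 1924: Fri, 1925: Sun, 1926: Mon, 1927: Tue, 1928: Wed ✓, 1929: Fri, 1930: Sat, 1931: Sun, 1932: Mon, 1933: Wed ✓, 1934: Thu, 1935: Fri
Wednesdays: 1922, 1928, 1933.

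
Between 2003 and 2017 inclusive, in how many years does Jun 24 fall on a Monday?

Day of week of June 24 in each year:
2003: Tue, 2004: Thu, 2005: Fri, 2006: Sat, 2007: Sun, 2008: Tue, 2009: Wed, 2010: Thu, 2011: Fri, 2012: Sun, 2013: Mon ✓, 2014: Tue, 2015: Wed, 2016: Fri, 2017: Sat
Mondays: 2013.

1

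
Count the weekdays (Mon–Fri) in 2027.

261 weekdays

2027-01-01 is a Friday.
That's 365 days from start to end, counting both.
365 = 7 × 52 + 1, so there are 52 full weeks plus 1 extra day.
Each full week contributes 5 weekdays (Mon–Fri): 52 × 5 = 260.
The 1 extra day is Friday — 1 of them qualifies.
Total: 260 + 1 = 261.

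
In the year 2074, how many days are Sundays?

2074-01-01 is a Monday.
The range spans 365 days (inclusive of both endpoints).
365 = 7 × 52 + 1, so there are 52 full weeks plus 1 extra day.
Each full week contributes one Sunday: 52 so far.
The 1 extra day is Mon — none qualify.
Total: 52 + 0 = 52.

52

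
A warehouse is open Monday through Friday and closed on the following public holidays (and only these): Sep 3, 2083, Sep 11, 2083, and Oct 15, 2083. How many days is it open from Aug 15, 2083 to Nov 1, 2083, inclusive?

Aug 15, 2083 is a Sunday.
That's 79 days from start to end, counting both.
79 = 7 × 11 + 2, so there are 11 full weeks plus 2 extra days.
Each full week contributes 5 weekdays (Mon–Fri): 11 × 5 = 55.
The 2 extra days are Sunday, Monday — 1 of them qualifies.
Total: 55 + 1 = 56.
Holidays: Sep 3, 2083 (Fri); Sep 11, 2083 (Sat); Oct 15, 2083 (Fri).
2 of the 3 holidays fall on weekdays; the rest are weekends and were already excluded.
Business days: 56 − 2 = 54.

54 business days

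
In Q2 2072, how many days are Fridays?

2072-04-01 is a Friday.
From 2072-04-01 to 2072-06-30 is 91 days inclusive.
91 = 7 × 13, so the span is exactly 13 full weeks.
Each full week contributes one Friday: 13 so far.

13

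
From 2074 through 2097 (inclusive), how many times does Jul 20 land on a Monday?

3

Day of week of July 20 in each year:
2074: Fri, 2075: Sat, 2076: Mon ✓, 2077: Tue, 2078: Wed, 2079: Thu, 2080: Sat, 2081: Sun, 2082: Mon ✓, 2083: Tue, 2084: Thu, 2085: Fri, 2086: Sat, 2087: Sun, 2088: Tue, 2089: Wed, 2090: Thu, 2091: Fri, 2092: Sun, 2093: Mon ✓, 2094: Tue, 2095: Wed, 2096: Fri, 2097: Sat
Mondays: 2076, 2082, 2093.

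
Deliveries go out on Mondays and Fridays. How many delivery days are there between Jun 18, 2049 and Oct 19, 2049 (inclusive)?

36

Jun 18, 2049 is a Friday.
From Jun 18, 2049 to Oct 19, 2049 is 124 days inclusive.
124 = 7 × 17 + 5, so there are 17 full weeks plus 5 extra days.
Each full week contributes 2 days from the set (Mon, Fri): 17 × 2 = 34.
The 5 extra days are Friday, Saturday, Sunday, Monday, Tuesday — 2 of them qualify.
Total: 34 + 2 = 36.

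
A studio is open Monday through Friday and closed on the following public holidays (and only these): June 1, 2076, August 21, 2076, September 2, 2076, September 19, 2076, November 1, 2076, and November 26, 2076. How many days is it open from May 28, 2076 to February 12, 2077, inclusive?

183 business days

May 28, 2076 is a Thursday.
From May 28, 2076 to February 12, 2077 is 261 days inclusive.
261 = 7 × 37 + 2, so there are 37 full weeks plus 2 extra days.
Each full week contributes 5 weekdays (Mon–Fri): 37 × 5 = 185.
The 2 extra days are Thursday, Friday — 2 of them qualify.
Total: 185 + 2 = 187.
Holidays: June 1, 2076 (Mon); August 21, 2076 (Fri); September 2, 2076 (Wed); September 19, 2076 (Sat); November 1, 2076 (Sun); November 26, 2076 (Thu).
4 of the 6 holidays fall on weekdays; the rest are weekends and were already excluded.
Business days: 187 − 4 = 183.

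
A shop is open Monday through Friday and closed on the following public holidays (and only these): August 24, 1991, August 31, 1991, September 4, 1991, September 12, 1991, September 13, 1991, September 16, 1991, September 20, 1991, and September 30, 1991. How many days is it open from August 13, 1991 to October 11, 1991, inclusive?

38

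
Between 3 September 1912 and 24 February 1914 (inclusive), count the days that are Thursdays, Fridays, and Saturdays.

231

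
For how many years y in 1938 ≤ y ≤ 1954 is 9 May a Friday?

3

Day of week of May 9 in each year:
1938: Mon, 1939: Tue, 1940: Thu, 1941: Fri ✓, 1942: Sat, 1943: Sun, 1944: Tue, 1945: Wed, 1946: Thu, 1947: Fri ✓, 1948: Sun, 1949: Mon, 1950: Tue, 1951: Wed, 1952: Fri ✓, 1953: Sat, 1954: Sun
Fridays: 1941, 1947, 1952.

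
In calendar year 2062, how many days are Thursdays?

1 January 2062 is a Sunday.
From 1 January 2062 to 31 December 2062 is 365 days inclusive.
365 = 7 × 52 + 1, so there are 52 full weeks plus 1 extra day.
Each full week contributes one Thursday: 52 so far.
The 1 extra day is Sunday — none qualify.
Total: 52 + 0 = 52.

52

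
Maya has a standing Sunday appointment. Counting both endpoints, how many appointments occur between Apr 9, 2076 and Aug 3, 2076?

Apr 9, 2076 is a Thursday.
The range spans 117 days (inclusive of both endpoints).
117 = 7 × 16 + 5, so there are 16 full weeks plus 5 extra days.
Each full week contributes one Sunday: 16 so far.
The 5 extra days are Thu, Fri, Sat, Sun, Mon — 1 of them qualifies.
Total: 16 + 1 = 17.

17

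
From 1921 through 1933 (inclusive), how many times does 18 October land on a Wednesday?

Day of week of October 18 in each year:
1921: Tue, 1922: Wed ✓, 1923: Thu, 1924: Sat, 1925: Sun, 1926: Mon, 1927: Tue, 1928: Thu, 1929: Fri, 1930: Sat, 1931: Sun, 1932: Tue, 1933: Wed ✓
Wednesdays: 1922, 1933.

2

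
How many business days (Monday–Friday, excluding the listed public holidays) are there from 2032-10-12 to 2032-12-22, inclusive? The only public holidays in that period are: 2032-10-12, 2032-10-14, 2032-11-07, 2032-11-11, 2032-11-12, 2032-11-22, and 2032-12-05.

47

2032-10-12 is a Tuesday.
That's 72 days from start to end, counting both.
72 = 7 × 10 + 2, so there are 10 full weeks plus 2 extra days.
Each full week contributes 5 weekdays (Mon–Fri): 10 × 5 = 50.
The 2 extra days are Tuesday, Wednesday — 2 of them qualify.
Total: 50 + 2 = 52.
Holidays: 2032-10-12 (Tue); 2032-10-14 (Thu); 2032-11-07 (Sun); 2032-11-11 (Thu); 2032-11-12 (Fri); 2032-11-22 (Mon); 2032-12-05 (Sun).
5 of the 7 holidays fall on weekdays; the rest are weekends and were already excluded.
Business days: 52 − 5 = 47.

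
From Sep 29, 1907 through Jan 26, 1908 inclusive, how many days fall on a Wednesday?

Sep 29, 1907 is a Sunday.
From Sep 29, 1907 to Jan 26, 1908 is 120 days inclusive.
120 = 7 × 17 + 1, so there are 17 full weeks plus 1 extra day.
Each full week contributes one Wednesday: 17 so far.
The 1 extra day is Sunday — none qualify.
Total: 17 + 0 = 17.

17 Wednesdays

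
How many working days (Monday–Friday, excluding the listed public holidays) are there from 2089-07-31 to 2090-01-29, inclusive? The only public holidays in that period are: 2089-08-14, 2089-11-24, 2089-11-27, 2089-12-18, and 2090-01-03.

128 working days

2089-07-31 is a Sunday.
That's 183 days from start to end, counting both.
183 = 7 × 26 + 1, so there are 26 full weeks plus 1 extra day.
Each full week contributes 5 weekdays (Mon–Fri): 26 × 5 = 130.
The 1 extra day is Sunday — none qualify.
Total: 130 + 0 = 130.
Holidays: 2089-08-14 (Sun); 2089-11-24 (Thu); 2089-11-27 (Sun); 2089-12-18 (Sun); 2090-01-03 (Tue).
2 of the 5 holidays fall on weekdays; the rest are weekends and were already excluded.
Business days: 130 − 2 = 128.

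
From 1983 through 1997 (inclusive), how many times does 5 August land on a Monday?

Day of week of August 5 in each year:
1983: Fri, 1984: Sun, 1985: Mon ✓, 1986: Tue, 1987: Wed, 1988: Fri, 1989: Sat, 1990: Sun, 1991: Mon ✓, 1992: Wed, 1993: Thu, 1994: Fri, 1995: Sat, 1996: Mon ✓, 1997: Tue
Mondays: 1985, 1991, 1996.

3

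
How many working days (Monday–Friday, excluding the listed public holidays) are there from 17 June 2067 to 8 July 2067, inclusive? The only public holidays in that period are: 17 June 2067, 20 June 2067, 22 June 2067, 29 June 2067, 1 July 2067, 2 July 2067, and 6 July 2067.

10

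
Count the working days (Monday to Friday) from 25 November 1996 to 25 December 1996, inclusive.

23 weekdays

25 November 1996 is a Monday.
The range spans 31 days (inclusive of both endpoints).
31 = 7 × 4 + 3, so there are 4 full weeks plus 3 extra days.
Each full week contributes 5 weekdays (Mon–Fri): 4 × 5 = 20.
The 3 extra days are Mon, Tue, Wed — 3 of them qualify.
Total: 20 + 3 = 23.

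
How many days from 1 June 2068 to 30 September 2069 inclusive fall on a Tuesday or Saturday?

139

1 June 2068 is a Friday.
The range spans 487 days (inclusive of both endpoints).
487 = 7 × 69 + 4, so there are 69 full weeks plus 4 extra days.
Each full week contributes 2 days from the set (Tue, Sat): 69 × 2 = 138.
The 4 extra days are Fri, Sat, Sun, Mon — 1 of them qualifies.
Total: 138 + 1 = 139.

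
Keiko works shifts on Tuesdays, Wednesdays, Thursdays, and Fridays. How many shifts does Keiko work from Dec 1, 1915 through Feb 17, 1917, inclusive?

255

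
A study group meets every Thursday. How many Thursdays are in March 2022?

5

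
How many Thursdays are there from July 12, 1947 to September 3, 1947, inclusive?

7

July 12, 1947 is a Saturday.
From July 12, 1947 to September 3, 1947 is 54 days inclusive.
54 = 7 × 7 + 5, so there are 7 full weeks plus 5 extra days.
Each full week contributes one Thursday: 7 so far.
The 5 extra days are Saturday, Sunday, Monday, Tuesday, Wednesday — none qualify.
Total: 7 + 0 = 7.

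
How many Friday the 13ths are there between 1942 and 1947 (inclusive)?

Friday-the-13ths by year:
1942: Feb, Mar, Nov
1943: Aug
1944: Oct
1945: Apr, Jul
1946: Sep, Dec
1947: Jun

10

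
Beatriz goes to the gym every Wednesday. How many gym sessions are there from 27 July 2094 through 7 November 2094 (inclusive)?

15 Wednesdays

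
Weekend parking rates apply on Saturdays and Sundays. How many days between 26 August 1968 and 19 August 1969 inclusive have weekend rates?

26 August 1968 is a Monday.
The range spans 359 days (inclusive of both endpoints).
359 = 7 × 51 + 2, so there are 51 full weeks plus 2 extra days.
Each full week contributes 2 weekend days (Sat, Sun): 51 × 2 = 102.
The 2 extra days are Mon, Tue — none qualify.
Total: 102 + 0 = 102.

102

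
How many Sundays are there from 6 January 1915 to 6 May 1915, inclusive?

17

6 January 1915 is a Wednesday.
From 6 January 1915 to 6 May 1915 is 121 days inclusive.
121 = 7 × 17 + 2, so there are 17 full weeks plus 2 extra days.
Each full week contributes one Sunday: 17 so far.
The 2 extra days are Wednesday, Thursday — none qualify.
Total: 17 + 0 = 17.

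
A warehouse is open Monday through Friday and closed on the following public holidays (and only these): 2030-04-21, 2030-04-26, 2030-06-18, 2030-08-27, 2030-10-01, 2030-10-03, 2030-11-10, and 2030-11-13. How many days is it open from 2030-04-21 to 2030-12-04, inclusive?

157 working days

2030-04-21 is a Sunday.
From 2030-04-21 to 2030-12-04 is 228 days inclusive.
228 = 7 × 32 + 4, so there are 32 full weeks plus 4 extra days.
Each full week contributes 5 weekdays (Mon–Fri): 32 × 5 = 160.
The 4 extra days are Sun, Mon, Tue, Wed — 3 of them qualify.
Total: 160 + 3 = 163.
Holidays: 2030-04-21 (Sun); 2030-04-26 (Fri); 2030-06-18 (Tue); 2030-08-27 (Tue); 2030-10-01 (Tue); 2030-10-03 (Thu); 2030-11-10 (Sun); 2030-11-13 (Wed).
6 of the 8 holidays fall on weekdays; the rest are weekends and were already excluded.
Business days: 163 − 6 = 157.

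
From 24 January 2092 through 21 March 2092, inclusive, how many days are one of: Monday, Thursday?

17

24 January 2092 is a Thursday.
That's 58 days from start to end, counting both.
58 = 7 × 8 + 2, so there are 8 full weeks plus 2 extra days.
Each full week contributes 2 days from the set (Mon, Thu): 8 × 2 = 16.
The 2 extra days are Thu, Fri — 1 of them qualifies.
Total: 16 + 1 = 17.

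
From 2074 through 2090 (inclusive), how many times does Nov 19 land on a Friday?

3

Day of week of November 19 in each year:
2074: Mon, 2075: Tue, 2076: Thu, 2077: Fri ✓, 2078: Sat, 2079: Sun, 2080: Tue, 2081: Wed, 2082: Thu, 2083: Fri ✓, 2084: Sun, 2085: Mon, 2086: Tue, 2087: Wed, 2088: Fri ✓, 2089: Sat, 2090: Sun
Fridays: 2077, 2083, 2088.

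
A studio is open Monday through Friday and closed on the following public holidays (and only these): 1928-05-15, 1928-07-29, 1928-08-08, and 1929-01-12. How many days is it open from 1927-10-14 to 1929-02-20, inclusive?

352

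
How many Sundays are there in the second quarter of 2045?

13

Apr 1, 2045 is a Saturday.
From Apr 1, 2045 to Jun 30, 2045 is 91 days inclusive.
91 = 7 × 13, so the span is exactly 13 full weeks.
Each full week contributes one Sunday: 13 so far.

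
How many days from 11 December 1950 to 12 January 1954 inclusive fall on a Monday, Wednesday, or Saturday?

484

11 December 1950 is a Monday.
From 11 December 1950 to 12 January 1954 is 1129 days inclusive.
1129 = 7 × 161 + 2, so there are 161 full weeks plus 2 extra days.
Each full week contributes 3 days from the set (Mon, Wed, Sat): 161 × 3 = 483.
The 2 extra days are Mon, Tue — 1 of them qualifies.
Total: 483 + 1 = 484.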